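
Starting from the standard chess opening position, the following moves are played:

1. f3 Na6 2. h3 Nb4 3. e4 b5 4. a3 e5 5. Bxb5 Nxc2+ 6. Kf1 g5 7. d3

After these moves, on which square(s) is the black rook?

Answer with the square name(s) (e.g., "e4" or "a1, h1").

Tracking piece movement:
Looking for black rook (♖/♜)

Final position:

  a b c d e f g h
  ─────────────────
8│♜ · ♝ ♛ ♚ ♝ ♞ ♜│8
7│♟ · ♟ ♟ · ♟ · ♟│7
6│· · · · · · · ·│6
5│· ♗ · · ♟ · ♟ ·│5
4│· · · · ♙ · · ·│4
3│♙ · · ♙ · ♙ · ♙│3
2│· ♙ ♞ · · · ♙ ·│2
1│♖ ♘ ♗ ♕ · ♔ ♘ ♖│1
  ─────────────────
  a b c d e f g h


a8, h8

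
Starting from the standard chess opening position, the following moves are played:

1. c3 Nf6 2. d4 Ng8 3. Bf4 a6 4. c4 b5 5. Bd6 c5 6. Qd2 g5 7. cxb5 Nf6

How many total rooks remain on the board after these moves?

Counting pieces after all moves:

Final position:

  a b c d e f g h
  ─────────────────
8│♜ ♞ ♝ ♛ ♚ ♝ · ♜│8
7│· · · ♟ ♟ ♟ · ♟│7
6│♟ · · ♗ · ♞ · ·│6
5│· ♙ ♟ · · · ♟ ·│5
4│· · · ♙ · · · ·│4
3│· · · · · · · ·│3
2│♙ ♙ · ♕ ♙ ♙ ♙ ♙│2
1│♖ ♘ · · ♔ ♗ ♘ ♖│1
  ─────────────────
  a b c d e f g h


4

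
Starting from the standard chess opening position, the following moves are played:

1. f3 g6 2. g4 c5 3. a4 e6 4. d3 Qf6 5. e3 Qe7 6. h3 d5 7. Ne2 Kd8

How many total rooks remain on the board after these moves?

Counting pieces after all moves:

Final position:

  a b c d e f g h
  ─────────────────
8│♜ ♞ ♝ ♚ · ♝ ♞ ♜│8
7│♟ ♟ · · ♛ ♟ · ♟│7
6│· · · · ♟ · ♟ ·│6
5│· · ♟ ♟ · · · ·│5
4│♙ · · · · · ♙ ·│4
3│· · · ♙ ♙ ♙ · ♙│3
2│· ♙ ♙ · ♘ · · ·│2
1│♖ ♘ ♗ ♕ ♔ ♗ · ♖│1
  ─────────────────
  a b c d e f g h


4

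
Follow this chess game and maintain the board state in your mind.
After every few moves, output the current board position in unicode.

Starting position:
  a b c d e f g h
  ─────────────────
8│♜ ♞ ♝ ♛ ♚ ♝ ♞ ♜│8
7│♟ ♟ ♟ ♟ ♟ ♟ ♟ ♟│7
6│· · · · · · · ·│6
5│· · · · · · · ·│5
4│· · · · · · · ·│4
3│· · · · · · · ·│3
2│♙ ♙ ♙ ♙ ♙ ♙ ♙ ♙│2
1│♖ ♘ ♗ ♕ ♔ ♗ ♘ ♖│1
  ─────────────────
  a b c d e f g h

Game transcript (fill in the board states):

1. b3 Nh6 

  a b c d e f g h
  ─────────────────
8│♜ ♞ ♝ ♛ ♚ ♝ · ♜│8
7│♟ ♟ ♟ ♟ ♟ ♟ ♟ ♟│7
6│· · · · · · · ♞│6
5│· · · · · · · ·│5
4│· · · · · · · ·│4
3│· ♙ · · · · · ·│3
2│♙ · ♙ ♙ ♙ ♙ ♙ ♙│2
1│♖ ♘ ♗ ♕ ♔ ♗ ♘ ♖│1
  ─────────────────
  a b c d e f g h

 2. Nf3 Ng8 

  a b c d e f g h
  ─────────────────
8│♜ ♞ ♝ ♛ ♚ ♝ ♞ ♜│8
7│♟ ♟ ♟ ♟ ♟ ♟ ♟ ♟│7
6│· · · · · · · ·│6
5│· · · · · · · ·│5
4│· · · · · · · ·│4
3│· ♙ · · · ♘ · ·│3
2│♙ · ♙ ♙ ♙ ♙ ♙ ♙│2
1│♖ ♘ ♗ ♕ ♔ ♗ · ♖│1
  ─────────────────
  a b c d e f g h

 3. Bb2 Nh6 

  a b c d e f g h
  ─────────────────
8│♜ ♞ ♝ ♛ ♚ ♝ · ♜│8
7│♟ ♟ ♟ ♟ ♟ ♟ ♟ ♟│7
6│· · · · · · · ♞│6
5│· · · · · · · ·│5
4│· · · · · · · ·│4
3│· ♙ · · · ♘ · ·│3
2│♙ ♗ ♙ ♙ ♙ ♙ ♙ ♙│2
1│♖ ♘ · ♕ ♔ ♗ · ♖│1
  ─────────────────
  a b c d e f g h

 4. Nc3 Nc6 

  a b c d e f g h
  ─────────────────
8│♜ · ♝ ♛ ♚ ♝ · ♜│8
7│♟ ♟ ♟ ♟ ♟ ♟ ♟ ♟│7
6│· · ♞ · · · · ♞│6
5│· · · · · · · ·│5
4│· · · · · · · ·│4
3│· ♙ ♘ · · ♘ · ·│3
2│♙ ♗ ♙ ♙ ♙ ♙ ♙ ♙│2
1│♖ · · ♕ ♔ ♗ · ♖│1
  ─────────────────
  a b c d e f g h

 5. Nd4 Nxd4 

  a b c d e f g h
  ─────────────────
8│♜ · ♝ ♛ ♚ ♝ · ♜│8
7│♟ ♟ ♟ ♟ ♟ ♟ ♟ ♟│7
6│· · · · · · · ♞│6
5│· · · · · · · ·│5
4│· · · ♞ · · · ·│4
3│· ♙ ♘ · · · · ·│3
2│♙ ♗ ♙ ♙ ♙ ♙ ♙ ♙│2
1│♖ · · ♕ ♔ ♗ · ♖│1
  ─────────────────
  a b c d e f g h



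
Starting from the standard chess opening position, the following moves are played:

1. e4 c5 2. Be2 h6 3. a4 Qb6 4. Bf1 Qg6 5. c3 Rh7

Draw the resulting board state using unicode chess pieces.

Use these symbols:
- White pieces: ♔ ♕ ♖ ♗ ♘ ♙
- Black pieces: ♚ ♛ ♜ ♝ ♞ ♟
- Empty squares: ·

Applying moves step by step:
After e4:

♜ ♞ ♝ ♛ ♚ ♝ ♞ ♜
♟ ♟ ♟ ♟ ♟ ♟ ♟ ♟
· · · · · · · ·
· · · · · · · ·
· · · · ♙ · · ·
· · · · · · · ·
♙ ♙ ♙ ♙ · ♙ ♙ ♙
♖ ♘ ♗ ♕ ♔ ♗ ♘ ♖


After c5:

♜ ♞ ♝ ♛ ♚ ♝ ♞ ♜
♟ ♟ · ♟ ♟ ♟ ♟ ♟
· · · · · · · ·
· · ♟ · · · · ·
· · · · ♙ · · ·
· · · · · · · ·
♙ ♙ ♙ ♙ · ♙ ♙ ♙
♖ ♘ ♗ ♕ ♔ ♗ ♘ ♖


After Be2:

♜ ♞ ♝ ♛ ♚ ♝ ♞ ♜
♟ ♟ · ♟ ♟ ♟ ♟ ♟
· · · · · · · ·
· · ♟ · · · · ·
· · · · ♙ · · ·
· · · · · · · ·
♙ ♙ ♙ ♙ ♗ ♙ ♙ ♙
♖ ♘ ♗ ♕ ♔ · ♘ ♖


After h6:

♜ ♞ ♝ ♛ ♚ ♝ ♞ ♜
♟ ♟ · ♟ ♟ ♟ ♟ ·
· · · · · · · ♟
· · ♟ · · · · ·
· · · · ♙ · · ·
· · · · · · · ·
♙ ♙ ♙ ♙ ♗ ♙ ♙ ♙
♖ ♘ ♗ ♕ ♔ · ♘ ♖


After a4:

♜ ♞ ♝ ♛ ♚ ♝ ♞ ♜
♟ ♟ · ♟ ♟ ♟ ♟ ·
· · · · · · · ♟
· · ♟ · · · · ·
♙ · · · ♙ · · ·
· · · · · · · ·
· ♙ ♙ ♙ ♗ ♙ ♙ ♙
♖ ♘ ♗ ♕ ♔ · ♘ ♖


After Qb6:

♜ ♞ ♝ · ♚ ♝ ♞ ♜
♟ ♟ · ♟ ♟ ♟ ♟ ·
· ♛ · · · · · ♟
· · ♟ · · · · ·
♙ · · · ♙ · · ·
· · · · · · · ·
· ♙ ♙ ♙ ♗ ♙ ♙ ♙
♖ ♘ ♗ ♕ ♔ · ♘ ♖


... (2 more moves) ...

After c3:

♜ ♞ ♝ · ♚ ♝ ♞ ♜
♟ ♟ · ♟ ♟ ♟ ♟ ·
· · · · · · ♛ ♟
· · ♟ · · · · ·
♙ · · · ♙ · · ·
· · ♙ · · · · ·
· ♙ · ♙ · ♙ ♙ ♙
♖ ♘ ♗ ♕ ♔ ♗ ♘ ♖


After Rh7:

♜ ♞ ♝ · ♚ ♝ ♞ ·
♟ ♟ · ♟ ♟ ♟ ♟ ♜
· · · · · · ♛ ♟
· · ♟ · · · · ·
♙ · · · ♙ · · ·
· · ♙ · · · · ·
· ♙ · ♙ · ♙ ♙ ♙
♖ ♘ ♗ ♕ ♔ ♗ ♘ ♖



  a b c d e f g h
  ─────────────────
8│♜ ♞ ♝ · ♚ ♝ ♞ ·│8
7│♟ ♟ · ♟ ♟ ♟ ♟ ♜│7
6│· · · · · · ♛ ♟│6
5│· · ♟ · · · · ·│5
4│♙ · · · ♙ · · ·│4
3│· · ♙ · · · · ·│3
2│· ♙ · ♙ · ♙ ♙ ♙│2
1│♖ ♘ ♗ ♕ ♔ ♗ ♘ ♖│1
  ─────────────────
  a b c d e f g h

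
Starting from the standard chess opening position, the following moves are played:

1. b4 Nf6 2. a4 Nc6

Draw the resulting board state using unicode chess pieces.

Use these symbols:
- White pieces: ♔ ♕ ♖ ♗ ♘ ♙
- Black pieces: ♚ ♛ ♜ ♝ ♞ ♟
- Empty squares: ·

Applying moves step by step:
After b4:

♜ ♞ ♝ ♛ ♚ ♝ ♞ ♜
♟ ♟ ♟ ♟ ♟ ♟ ♟ ♟
· · · · · · · ·
· · · · · · · ·
· ♙ · · · · · ·
· · · · · · · ·
♙ · ♙ ♙ ♙ ♙ ♙ ♙
♖ ♘ ♗ ♕ ♔ ♗ ♘ ♖


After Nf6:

♜ ♞ ♝ ♛ ♚ ♝ · ♜
♟ ♟ ♟ ♟ ♟ ♟ ♟ ♟
· · · · · ♞ · ·
· · · · · · · ·
· ♙ · · · · · ·
· · · · · · · ·
♙ · ♙ ♙ ♙ ♙ ♙ ♙
♖ ♘ ♗ ♕ ♔ ♗ ♘ ♖


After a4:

♜ ♞ ♝ ♛ ♚ ♝ · ♜
♟ ♟ ♟ ♟ ♟ ♟ ♟ ♟
· · · · · ♞ · ·
· · · · · · · ·
♙ ♙ · · · · · ·
· · · · · · · ·
· · ♙ ♙ ♙ ♙ ♙ ♙
♖ ♘ ♗ ♕ ♔ ♗ ♘ ♖


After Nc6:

♜ · ♝ ♛ ♚ ♝ · ♜
♟ ♟ ♟ ♟ ♟ ♟ ♟ ♟
· · ♞ · · ♞ · ·
· · · · · · · ·
♙ ♙ · · · · · ·
· · · · · · · ·
· · ♙ ♙ ♙ ♙ ♙ ♙
♖ ♘ ♗ ♕ ♔ ♗ ♘ ♖



  a b c d e f g h
  ─────────────────
8│♜ · ♝ ♛ ♚ ♝ · ♜│8
7│♟ ♟ ♟ ♟ ♟ ♟ ♟ ♟│7
6│· · ♞ · · ♞ · ·│6
5│· · · · · · · ·│5
4│♙ ♙ · · · · · ·│4
3│· · · · · · · ·│3
2│· · ♙ ♙ ♙ ♙ ♙ ♙│2
1│♖ ♘ ♗ ♕ ♔ ♗ ♘ ♖│1
  ─────────────────
  a b c d e f g h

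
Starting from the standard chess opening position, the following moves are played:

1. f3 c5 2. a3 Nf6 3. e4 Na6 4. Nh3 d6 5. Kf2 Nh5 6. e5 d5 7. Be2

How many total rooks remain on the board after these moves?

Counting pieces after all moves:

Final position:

  a b c d e f g h
  ─────────────────
8│♜ · ♝ ♛ ♚ ♝ · ♜│8
7│♟ ♟ · · ♟ ♟ ♟ ♟│7
6│♞ · · · · · · ·│6
5│· · ♟ ♟ ♙ · · ♞│5
4│· · · · · · · ·│4
3│♙ · · · · ♙ · ♘│3
2│· ♙ ♙ ♙ ♗ ♔ ♙ ♙│2
1│♖ ♘ ♗ ♕ · · · ♖│1
  ─────────────────
  a b c d e f g h


4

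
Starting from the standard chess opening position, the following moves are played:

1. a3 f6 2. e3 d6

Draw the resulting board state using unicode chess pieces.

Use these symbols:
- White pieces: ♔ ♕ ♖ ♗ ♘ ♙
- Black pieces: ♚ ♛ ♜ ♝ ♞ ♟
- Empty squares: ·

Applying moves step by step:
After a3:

♜ ♞ ♝ ♛ ♚ ♝ ♞ ♜
♟ ♟ ♟ ♟ ♟ ♟ ♟ ♟
· · · · · · · ·
· · · · · · · ·
· · · · · · · ·
♙ · · · · · · ·
· ♙ ♙ ♙ ♙ ♙ ♙ ♙
♖ ♘ ♗ ♕ ♔ ♗ ♘ ♖


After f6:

♜ ♞ ♝ ♛ ♚ ♝ ♞ ♜
♟ ♟ ♟ ♟ ♟ · ♟ ♟
· · · · · ♟ · ·
· · · · · · · ·
· · · · · · · ·
♙ · · · · · · ·
· ♙ ♙ ♙ ♙ ♙ ♙ ♙
♖ ♘ ♗ ♕ ♔ ♗ ♘ ♖


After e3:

♜ ♞ ♝ ♛ ♚ ♝ ♞ ♜
♟ ♟ ♟ ♟ ♟ · ♟ ♟
· · · · · ♟ · ·
· · · · · · · ·
· · · · · · · ·
♙ · · · ♙ · · ·
· ♙ ♙ ♙ · ♙ ♙ ♙
♖ ♘ ♗ ♕ ♔ ♗ ♘ ♖


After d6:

♜ ♞ ♝ ♛ ♚ ♝ ♞ ♜
♟ ♟ ♟ · ♟ · ♟ ♟
· · · ♟ · ♟ · ·
· · · · · · · ·
· · · · · · · ·
♙ · · · ♙ · · ·
· ♙ ♙ ♙ · ♙ ♙ ♙
♖ ♘ ♗ ♕ ♔ ♗ ♘ ♖



  a b c d e f g h
  ─────────────────
8│♜ ♞ ♝ ♛ ♚ ♝ ♞ ♜│8
7│♟ ♟ ♟ · ♟ · ♟ ♟│7
6│· · · ♟ · ♟ · ·│6
5│· · · · · · · ·│5
4│· · · · · · · ·│4
3│♙ · · · ♙ · · ·│3
2│· ♙ ♙ ♙ · ♙ ♙ ♙│2
1│♖ ♘ ♗ ♕ ♔ ♗ ♘ ♖│1
  ─────────────────
  a b c d e f g h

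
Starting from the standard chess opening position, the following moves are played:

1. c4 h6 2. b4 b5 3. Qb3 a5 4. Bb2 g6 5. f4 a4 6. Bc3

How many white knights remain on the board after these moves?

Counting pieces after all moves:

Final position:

  a b c d e f g h
  ─────────────────
8│♜ ♞ ♝ ♛ ♚ ♝ ♞ ♜│8
7│· · ♟ ♟ ♟ ♟ · ·│7
6│· · · · · · ♟ ♟│6
5│· ♟ · · · · · ·│5
4│♟ ♙ ♙ · · ♙ · ·│4
3│· ♕ ♗ · · · · ·│3
2│♙ · · ♙ ♙ · ♙ ♙│2
1│♖ ♘ · · ♔ ♗ ♘ ♖│1
  ─────────────────
  a b c d e f g h


2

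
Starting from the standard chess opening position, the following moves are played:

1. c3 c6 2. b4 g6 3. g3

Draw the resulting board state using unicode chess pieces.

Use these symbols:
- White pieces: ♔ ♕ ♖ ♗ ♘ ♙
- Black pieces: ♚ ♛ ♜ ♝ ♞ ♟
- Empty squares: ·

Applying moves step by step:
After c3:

♜ ♞ ♝ ♛ ♚ ♝ ♞ ♜
♟ ♟ ♟ ♟ ♟ ♟ ♟ ♟
· · · · · · · ·
· · · · · · · ·
· · · · · · · ·
· · ♙ · · · · ·
♙ ♙ · ♙ ♙ ♙ ♙ ♙
♖ ♘ ♗ ♕ ♔ ♗ ♘ ♖


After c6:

♜ ♞ ♝ ♛ ♚ ♝ ♞ ♜
♟ ♟ · ♟ ♟ ♟ ♟ ♟
· · ♟ · · · · ·
· · · · · · · ·
· · · · · · · ·
· · ♙ · · · · ·
♙ ♙ · ♙ ♙ ♙ ♙ ♙
♖ ♘ ♗ ♕ ♔ ♗ ♘ ♖


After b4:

♜ ♞ ♝ ♛ ♚ ♝ ♞ ♜
♟ ♟ · ♟ ♟ ♟ ♟ ♟
· · ♟ · · · · ·
· · · · · · · ·
· ♙ · · · · · ·
· · ♙ · · · · ·
♙ · · ♙ ♙ ♙ ♙ ♙
♖ ♘ ♗ ♕ ♔ ♗ ♘ ♖


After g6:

♜ ♞ ♝ ♛ ♚ ♝ ♞ ♜
♟ ♟ · ♟ ♟ ♟ · ♟
· · ♟ · · · ♟ ·
· · · · · · · ·
· ♙ · · · · · ·
· · ♙ · · · · ·
♙ · · ♙ ♙ ♙ ♙ ♙
♖ ♘ ♗ ♕ ♔ ♗ ♘ ♖


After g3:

♜ ♞ ♝ ♛ ♚ ♝ ♞ ♜
♟ ♟ · ♟ ♟ ♟ · ♟
· · ♟ · · · ♟ ·
· · · · · · · ·
· ♙ · · · · · ·
· · ♙ · · · ♙ ·
♙ · · ♙ ♙ ♙ · ♙
♖ ♘ ♗ ♕ ♔ ♗ ♘ ♖



  a b c d e f g h
  ─────────────────
8│♜ ♞ ♝ ♛ ♚ ♝ ♞ ♜│8
7│♟ ♟ · ♟ ♟ ♟ · ♟│7
6│· · ♟ · · · ♟ ·│6
5│· · · · · · · ·│5
4│· ♙ · · · · · ·│4
3│· · ♙ · · · ♙ ·│3
2│♙ · · ♙ ♙ ♙ · ♙│2
1│♖ ♘ ♗ ♕ ♔ ♗ ♘ ♖│1
  ─────────────────
  a b c d e f g h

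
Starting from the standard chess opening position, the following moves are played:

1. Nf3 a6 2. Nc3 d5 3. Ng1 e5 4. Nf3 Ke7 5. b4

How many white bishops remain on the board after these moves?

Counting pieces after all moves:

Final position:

  a b c d e f g h
  ─────────────────
8│♜ ♞ ♝ ♛ · ♝ ♞ ♜│8
7│· ♟ ♟ · ♚ ♟ ♟ ♟│7
6│♟ · · · · · · ·│6
5│· · · ♟ ♟ · · ·│5
4│· ♙ · · · · · ·│4
3│· · ♘ · · ♘ · ·│3
2│♙ · ♙ ♙ ♙ ♙ ♙ ♙│2
1│♖ · ♗ ♕ ♔ ♗ · ♖│1
  ─────────────────
  a b c d e f g h


2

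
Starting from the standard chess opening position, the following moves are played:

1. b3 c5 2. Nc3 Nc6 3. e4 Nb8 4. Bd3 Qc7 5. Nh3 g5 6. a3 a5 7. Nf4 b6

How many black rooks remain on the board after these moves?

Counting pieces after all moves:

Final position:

  a b c d e f g h
  ─────────────────
8│♜ ♞ ♝ · ♚ ♝ ♞ ♜│8
7│· · ♛ ♟ ♟ ♟ · ♟│7
6│· ♟ · · · · · ·│6
5│♟ · ♟ · · · ♟ ·│5
4│· · · · ♙ ♘ · ·│4
3│♙ ♙ ♘ ♗ · · · ·│3
2│· · ♙ ♙ · ♙ ♙ ♙│2
1│♖ · ♗ ♕ ♔ · · ♖│1
  ─────────────────
  a b c d e f g h


2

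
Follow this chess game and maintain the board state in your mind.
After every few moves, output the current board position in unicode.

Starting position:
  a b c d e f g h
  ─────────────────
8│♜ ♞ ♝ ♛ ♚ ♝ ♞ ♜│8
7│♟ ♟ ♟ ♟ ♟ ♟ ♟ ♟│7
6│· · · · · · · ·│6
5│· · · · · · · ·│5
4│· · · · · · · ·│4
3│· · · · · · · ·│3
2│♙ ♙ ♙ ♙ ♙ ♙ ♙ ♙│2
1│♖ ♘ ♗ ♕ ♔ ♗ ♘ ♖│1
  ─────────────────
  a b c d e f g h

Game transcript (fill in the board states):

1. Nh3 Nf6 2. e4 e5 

  a b c d e f g h
  ─────────────────
8│♜ ♞ ♝ ♛ ♚ ♝ · ♜│8
7│♟ ♟ ♟ ♟ · ♟ ♟ ♟│7
6│· · · · · ♞ · ·│6
5│· · · · ♟ · · ·│5
4│· · · · ♙ · · ·│4
3│· · · · · · · ♘│3
2│♙ ♙ ♙ ♙ · ♙ ♙ ♙│2
1│♖ ♘ ♗ ♕ ♔ ♗ · ♖│1
  ─────────────────
  a b c d e f g h

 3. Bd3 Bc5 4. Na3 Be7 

  a b c d e f g h
  ─────────────────
8│♜ ♞ ♝ ♛ ♚ · · ♜│8
7│♟ ♟ ♟ ♟ ♝ ♟ ♟ ♟│7
6│· · · · · ♞ · ·│6
5│· · · · ♟ · · ·│5
4│· · · · ♙ · · ·│4
3│♘ · · ♗ · · · ♘│3
2│♙ ♙ ♙ ♙ · ♙ ♙ ♙│2
1│♖ · ♗ ♕ ♔ · · ♖│1
  ─────────────────
  a b c d e f g h

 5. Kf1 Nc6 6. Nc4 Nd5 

  a b c d e f g h
  ─────────────────
8│♜ · ♝ ♛ ♚ · · ♜│8
7│♟ ♟ ♟ ♟ ♝ ♟ ♟ ♟│7
6│· · ♞ · · · · ·│6
5│· · · ♞ ♟ · · ·│5
4│· · ♘ · ♙ · · ·│4
3│· · · ♗ · · · ♘│3
2│♙ ♙ ♙ ♙ · ♙ ♙ ♙│2
1│♖ · ♗ ♕ · ♔ · ♖│1
  ─────────────────
  a b c d e f g h

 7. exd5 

  a b c d e f g h
  ─────────────────
8│♜ · ♝ ♛ ♚ · · ♜│8
7│♟ ♟ ♟ ♟ ♝ ♟ ♟ ♟│7
6│· · ♞ · · · · ·│6
5│· · · ♙ ♟ · · ·│5
4│· · ♘ · · · · ·│4
3│· · · ♗ · · · ♘│3
2│♙ ♙ ♙ ♙ · ♙ ♙ ♙│2
1│♖ · ♗ ♕ · ♔ · ♖│1
  ─────────────────
  a b c d e f g h


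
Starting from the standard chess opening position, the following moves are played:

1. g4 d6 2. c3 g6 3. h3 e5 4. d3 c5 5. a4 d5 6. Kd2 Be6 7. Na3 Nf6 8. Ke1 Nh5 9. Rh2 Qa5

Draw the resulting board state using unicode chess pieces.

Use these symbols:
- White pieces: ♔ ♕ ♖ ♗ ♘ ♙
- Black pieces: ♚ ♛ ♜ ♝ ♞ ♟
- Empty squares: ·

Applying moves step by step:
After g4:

♜ ♞ ♝ ♛ ♚ ♝ ♞ ♜
♟ ♟ ♟ ♟ ♟ ♟ ♟ ♟
· · · · · · · ·
· · · · · · · ·
· · · · · · ♙ ·
· · · · · · · ·
♙ ♙ ♙ ♙ ♙ ♙ · ♙
♖ ♘ ♗ ♕ ♔ ♗ ♘ ♖


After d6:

♜ ♞ ♝ ♛ ♚ ♝ ♞ ♜
♟ ♟ ♟ · ♟ ♟ ♟ ♟
· · · ♟ · · · ·
· · · · · · · ·
· · · · · · ♙ ·
· · · · · · · ·
♙ ♙ ♙ ♙ ♙ ♙ · ♙
♖ ♘ ♗ ♕ ♔ ♗ ♘ ♖


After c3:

♜ ♞ ♝ ♛ ♚ ♝ ♞ ♜
♟ ♟ ♟ · ♟ ♟ ♟ ♟
· · · ♟ · · · ·
· · · · · · · ·
· · · · · · ♙ ·
· · ♙ · · · · ·
♙ ♙ · ♙ ♙ ♙ · ♙
♖ ♘ ♗ ♕ ♔ ♗ ♘ ♖


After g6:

♜ ♞ ♝ ♛ ♚ ♝ ♞ ♜
♟ ♟ ♟ · ♟ ♟ · ♟
· · · ♟ · · ♟ ·
· · · · · · · ·
· · · · · · ♙ ·
· · ♙ · · · · ·
♙ ♙ · ♙ ♙ ♙ · ♙
♖ ♘ ♗ ♕ ♔ ♗ ♘ ♖


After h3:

♜ ♞ ♝ ♛ ♚ ♝ ♞ ♜
♟ ♟ ♟ · ♟ ♟ · ♟
· · · ♟ · · ♟ ·
· · · · · · · ·
· · · · · · ♙ ·
· · ♙ · · · · ♙
♙ ♙ · ♙ ♙ ♙ · ·
♖ ♘ ♗ ♕ ♔ ♗ ♘ ♖


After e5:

♜ ♞ ♝ ♛ ♚ ♝ ♞ ♜
♟ ♟ ♟ · · ♟ · ♟
· · · ♟ · · ♟ ·
· · · · ♟ · · ·
· · · · · · ♙ ·
· · ♙ · · · · ♙
♙ ♙ · ♙ ♙ ♙ · ·
♖ ♘ ♗ ♕ ♔ ♗ ♘ ♖


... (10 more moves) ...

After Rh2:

♜ ♞ · ♛ ♚ ♝ · ♜
♟ ♟ · · · ♟ · ♟
· · · · ♝ · ♟ ·
· · ♟ ♟ ♟ · · ♞
♙ · · · · · ♙ ·
♘ · ♙ ♙ · · · ♙
· ♙ · · ♙ ♙ · ♖
♖ · ♗ ♕ ♔ ♗ ♘ ·


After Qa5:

♜ ♞ · · ♚ ♝ · ♜
♟ ♟ · · · ♟ · ♟
· · · · ♝ · ♟ ·
♛ · ♟ ♟ ♟ · · ♞
♙ · · · · · ♙ ·
♘ · ♙ ♙ · · · ♙
· ♙ · · ♙ ♙ · ♖
♖ · ♗ ♕ ♔ ♗ ♘ ·



  a b c d e f g h
  ─────────────────
8│♜ ♞ · · ♚ ♝ · ♜│8
7│♟ ♟ · · · ♟ · ♟│7
6│· · · · ♝ · ♟ ·│6
5│♛ · ♟ ♟ ♟ · · ♞│5
4│♙ · · · · · ♙ ·│4
3│♘ · ♙ ♙ · · · ♙│3
2│· ♙ · · ♙ ♙ · ♖│2
1│♖ · ♗ ♕ ♔ ♗ ♘ ·│1
  ─────────────────
  a b c d e f g h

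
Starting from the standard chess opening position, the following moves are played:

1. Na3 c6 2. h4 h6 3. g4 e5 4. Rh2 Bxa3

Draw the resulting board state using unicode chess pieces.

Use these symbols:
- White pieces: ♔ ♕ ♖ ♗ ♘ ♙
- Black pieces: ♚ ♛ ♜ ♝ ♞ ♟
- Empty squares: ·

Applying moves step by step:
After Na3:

♜ ♞ ♝ ♛ ♚ ♝ ♞ ♜
♟ ♟ ♟ ♟ ♟ ♟ ♟ ♟
· · · · · · · ·
· · · · · · · ·
· · · · · · · ·
♘ · · · · · · ·
♙ ♙ ♙ ♙ ♙ ♙ ♙ ♙
♖ · ♗ ♕ ♔ ♗ ♘ ♖


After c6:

♜ ♞ ♝ ♛ ♚ ♝ ♞ ♜
♟ ♟ · ♟ ♟ ♟ ♟ ♟
· · ♟ · · · · ·
· · · · · · · ·
· · · · · · · ·
♘ · · · · · · ·
♙ ♙ ♙ ♙ ♙ ♙ ♙ ♙
♖ · ♗ ♕ ♔ ♗ ♘ ♖


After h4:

♜ ♞ ♝ ♛ ♚ ♝ ♞ ♜
♟ ♟ · ♟ ♟ ♟ ♟ ♟
· · ♟ · · · · ·
· · · · · · · ·
· · · · · · · ♙
♘ · · · · · · ·
♙ ♙ ♙ ♙ ♙ ♙ ♙ ·
♖ · ♗ ♕ ♔ ♗ ♘ ♖


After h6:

♜ ♞ ♝ ♛ ♚ ♝ ♞ ♜
♟ ♟ · ♟ ♟ ♟ ♟ ·
· · ♟ · · · · ♟
· · · · · · · ·
· · · · · · · ♙
♘ · · · · · · ·
♙ ♙ ♙ ♙ ♙ ♙ ♙ ·
♖ · ♗ ♕ ♔ ♗ ♘ ♖


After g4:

♜ ♞ ♝ ♛ ♚ ♝ ♞ ♜
♟ ♟ · ♟ ♟ ♟ ♟ ·
· · ♟ · · · · ♟
· · · · · · · ·
· · · · · · ♙ ♙
♘ · · · · · · ·
♙ ♙ ♙ ♙ ♙ ♙ · ·
♖ · ♗ ♕ ♔ ♗ ♘ ♖


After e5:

♜ ♞ ♝ ♛ ♚ ♝ ♞ ♜
♟ ♟ · ♟ · ♟ ♟ ·
· · ♟ · · · · ♟
· · · · ♟ · · ·
· · · · · · ♙ ♙
♘ · · · · · · ·
♙ ♙ ♙ ♙ ♙ ♙ · ·
♖ · ♗ ♕ ♔ ♗ ♘ ♖


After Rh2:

♜ ♞ ♝ ♛ ♚ ♝ ♞ ♜
♟ ♟ · ♟ · ♟ ♟ ·
· · ♟ · · · · ♟
· · · · ♟ · · ·
· · · · · · ♙ ♙
♘ · · · · · · ·
♙ ♙ ♙ ♙ ♙ ♙ · ♖
♖ · ♗ ♕ ♔ ♗ ♘ ·


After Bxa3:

♜ ♞ ♝ ♛ ♚ · ♞ ♜
♟ ♟ · ♟ · ♟ ♟ ·
· · ♟ · · · · ♟
· · · · ♟ · · ·
· · · · · · ♙ ♙
♝ · · · · · · ·
♙ ♙ ♙ ♙ ♙ ♙ · ♖
♖ · ♗ ♕ ♔ ♗ ♘ ·



  a b c d e f g h
  ─────────────────
8│♜ ♞ ♝ ♛ ♚ · ♞ ♜│8
7│♟ ♟ · ♟ · ♟ ♟ ·│7
6│· · ♟ · · · · ♟│6
5│· · · · ♟ · · ·│5
4│· · · · · · ♙ ♙│4
3│♝ · · · · · · ·│3
2│♙ ♙ ♙ ♙ ♙ ♙ · ♖│2
1│♖ · ♗ ♕ ♔ ♗ ♘ ·│1
  ─────────────────
  a b c d e f g h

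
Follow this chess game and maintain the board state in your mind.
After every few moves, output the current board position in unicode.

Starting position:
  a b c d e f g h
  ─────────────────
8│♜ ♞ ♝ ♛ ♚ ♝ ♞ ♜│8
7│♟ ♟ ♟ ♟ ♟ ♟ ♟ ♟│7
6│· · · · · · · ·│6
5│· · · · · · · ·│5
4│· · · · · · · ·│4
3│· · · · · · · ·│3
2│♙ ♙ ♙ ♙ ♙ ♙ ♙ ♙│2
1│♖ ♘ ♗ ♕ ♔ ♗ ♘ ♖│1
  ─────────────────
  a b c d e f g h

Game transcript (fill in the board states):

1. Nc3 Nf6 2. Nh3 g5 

  a b c d e f g h
  ─────────────────
8│♜ ♞ ♝ ♛ ♚ ♝ · ♜│8
7│♟ ♟ ♟ ♟ ♟ ♟ · ♟│7
6│· · · · · ♞ · ·│6
5│· · · · · · ♟ ·│5
4│· · · · · · · ·│4
3│· · ♘ · · · · ♘│3
2│♙ ♙ ♙ ♙ ♙ ♙ ♙ ♙│2
1│♖ · ♗ ♕ ♔ ♗ · ♖│1
  ─────────────────
  a b c d e f g h

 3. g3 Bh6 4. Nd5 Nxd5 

  a b c d e f g h
  ─────────────────
8│♜ ♞ ♝ ♛ ♚ · · ♜│8
7│♟ ♟ ♟ ♟ ♟ ♟ · ♟│7
6│· · · · · · · ♝│6
5│· · · ♞ · · ♟ ·│5
4│· · · · · · · ·│4
3│· · · · · · ♙ ♘│3
2│♙ ♙ ♙ ♙ ♙ ♙ · ♙│2
1│♖ · ♗ ♕ ♔ ♗ · ♖│1
  ─────────────────
  a b c d e f g h

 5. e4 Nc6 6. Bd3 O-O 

  a b c d e f g h
  ─────────────────
8│♜ · ♝ ♛ · ♜ ♚ ·│8
7│♟ ♟ ♟ ♟ ♟ ♟ · ♟│7
6│· · ♞ · · · · ♝│6
5│· · · ♞ · · ♟ ·│5
4│· · · · ♙ · · ·│4
3│· · · ♗ · · ♙ ♘│3
2│♙ ♙ ♙ ♙ · ♙ · ♙│2
1│♖ · ♗ ♕ ♔ · · ♖│1
  ─────────────────
  a b c d e f g h

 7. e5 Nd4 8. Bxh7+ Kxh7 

  a b c d e f g h
  ─────────────────
8│♜ · ♝ ♛ · ♜ · ·│8
7│♟ ♟ ♟ ♟ ♟ ♟ · ♚│7
6│· · · · · · · ♝│6
5│· · · ♞ ♙ · ♟ ·│5
4│· · · ♞ · · · ·│4
3│· · · · · · ♙ ♘│3
2│♙ ♙ ♙ ♙ · ♙ · ♙│2
1│♖ · ♗ ♕ ♔ · · ♖│1
  ─────────────────
  a b c d e f g h



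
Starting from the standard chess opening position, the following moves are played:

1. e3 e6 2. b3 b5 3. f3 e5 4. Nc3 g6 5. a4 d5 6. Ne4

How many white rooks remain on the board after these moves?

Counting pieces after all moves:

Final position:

  a b c d e f g h
  ─────────────────
8│♜ ♞ ♝ ♛ ♚ ♝ ♞ ♜│8
7│♟ · ♟ · · ♟ · ♟│7
6│· · · · · · ♟ ·│6
5│· ♟ · ♟ ♟ · · ·│5
4│♙ · · · ♘ · · ·│4
3│· ♙ · · ♙ ♙ · ·│3
2│· · ♙ ♙ · · ♙ ♙│2
1│♖ · ♗ ♕ ♔ ♗ ♘ ♖│1
  ─────────────────
  a b c d e f g h


2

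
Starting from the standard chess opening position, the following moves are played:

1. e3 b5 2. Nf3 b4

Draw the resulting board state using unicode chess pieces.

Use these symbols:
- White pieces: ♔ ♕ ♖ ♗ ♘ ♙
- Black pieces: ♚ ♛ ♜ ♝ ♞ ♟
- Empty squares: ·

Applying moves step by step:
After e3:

♜ ♞ ♝ ♛ ♚ ♝ ♞ ♜
♟ ♟ ♟ ♟ ♟ ♟ ♟ ♟
· · · · · · · ·
· · · · · · · ·
· · · · · · · ·
· · · · ♙ · · ·
♙ ♙ ♙ ♙ · ♙ ♙ ♙
♖ ♘ ♗ ♕ ♔ ♗ ♘ ♖


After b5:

♜ ♞ ♝ ♛ ♚ ♝ ♞ ♜
♟ · ♟ ♟ ♟ ♟ ♟ ♟
· · · · · · · ·
· ♟ · · · · · ·
· · · · · · · ·
· · · · ♙ · · ·
♙ ♙ ♙ ♙ · ♙ ♙ ♙
♖ ♘ ♗ ♕ ♔ ♗ ♘ ♖


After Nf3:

♜ ♞ ♝ ♛ ♚ ♝ ♞ ♜
♟ · ♟ ♟ ♟ ♟ ♟ ♟
· · · · · · · ·
· ♟ · · · · · ·
· · · · · · · ·
· · · · ♙ ♘ · ·
♙ ♙ ♙ ♙ · ♙ ♙ ♙
♖ ♘ ♗ ♕ ♔ ♗ · ♖


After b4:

♜ ♞ ♝ ♛ ♚ ♝ ♞ ♜
♟ · ♟ ♟ ♟ ♟ ♟ ♟
· · · · · · · ·
· · · · · · · ·
· ♟ · · · · · ·
· · · · ♙ ♘ · ·
♙ ♙ ♙ ♙ · ♙ ♙ ♙
♖ ♘ ♗ ♕ ♔ ♗ · ♖



  a b c d e f g h
  ─────────────────
8│♜ ♞ ♝ ♛ ♚ ♝ ♞ ♜│8
7│♟ · ♟ ♟ ♟ ♟ ♟ ♟│7
6│· · · · · · · ·│6
5│· · · · · · · ·│5
4│· ♟ · · · · · ·│4
3│· · · · ♙ ♘ · ·│3
2│♙ ♙ ♙ ♙ · ♙ ♙ ♙│2
1│♖ ♘ ♗ ♕ ♔ ♗ · ♖│1
  ─────────────────
  a b c d e f g h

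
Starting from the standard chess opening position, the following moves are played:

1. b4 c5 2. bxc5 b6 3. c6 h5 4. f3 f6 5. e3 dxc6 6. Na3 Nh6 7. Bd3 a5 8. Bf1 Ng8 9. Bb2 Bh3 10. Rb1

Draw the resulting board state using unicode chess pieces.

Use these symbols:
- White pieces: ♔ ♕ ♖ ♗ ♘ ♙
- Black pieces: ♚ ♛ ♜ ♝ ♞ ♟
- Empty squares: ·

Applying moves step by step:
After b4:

♜ ♞ ♝ ♛ ♚ ♝ ♞ ♜
♟ ♟ ♟ ♟ ♟ ♟ ♟ ♟
· · · · · · · ·
· · · · · · · ·
· ♙ · · · · · ·
· · · · · · · ·
♙ · ♙ ♙ ♙ ♙ ♙ ♙
♖ ♘ ♗ ♕ ♔ ♗ ♘ ♖


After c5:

♜ ♞ ♝ ♛ ♚ ♝ ♞ ♜
♟ ♟ · ♟ ♟ ♟ ♟ ♟
· · · · · · · ·
· · ♟ · · · · ·
· ♙ · · · · · ·
· · · · · · · ·
♙ · ♙ ♙ ♙ ♙ ♙ ♙
♖ ♘ ♗ ♕ ♔ ♗ ♘ ♖


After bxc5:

♜ ♞ ♝ ♛ ♚ ♝ ♞ ♜
♟ ♟ · ♟ ♟ ♟ ♟ ♟
· · · · · · · ·
· · ♙ · · · · ·
· · · · · · · ·
· · · · · · · ·
♙ · ♙ ♙ ♙ ♙ ♙ ♙
♖ ♘ ♗ ♕ ♔ ♗ ♘ ♖


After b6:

♜ ♞ ♝ ♛ ♚ ♝ ♞ ♜
♟ · · ♟ ♟ ♟ ♟ ♟
· ♟ · · · · · ·
· · ♙ · · · · ·
· · · · · · · ·
· · · · · · · ·
♙ · ♙ ♙ ♙ ♙ ♙ ♙
♖ ♘ ♗ ♕ ♔ ♗ ♘ ♖


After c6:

♜ ♞ ♝ ♛ ♚ ♝ ♞ ♜
♟ · · ♟ ♟ ♟ ♟ ♟
· ♟ ♙ · · · · ·
· · · · · · · ·
· · · · · · · ·
· · · · · · · ·
♙ · ♙ ♙ ♙ ♙ ♙ ♙
♖ ♘ ♗ ♕ ♔ ♗ ♘ ♖


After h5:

♜ ♞ ♝ ♛ ♚ ♝ ♞ ♜
♟ · · ♟ ♟ ♟ ♟ ·
· ♟ ♙ · · · · ·
· · · · · · · ♟
· · · · · · · ·
· · · · · · · ·
♙ · ♙ ♙ ♙ ♙ ♙ ♙
♖ ♘ ♗ ♕ ♔ ♗ ♘ ♖


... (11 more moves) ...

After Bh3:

♜ ♞ · ♛ ♚ ♝ ♞ ♜
· · · · ♟ · ♟ ·
· ♟ ♟ · · ♟ · ·
♟ · · · · · · ♟
· · · · · · · ·
♘ · · · ♙ ♙ · ♝
♙ ♗ ♙ ♙ · · ♙ ♙
♖ · · ♕ ♔ ♗ ♘ ♖


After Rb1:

♜ ♞ · ♛ ♚ ♝ ♞ ♜
· · · · ♟ · ♟ ·
· ♟ ♟ · · ♟ · ·
♟ · · · · · · ♟
· · · · · · · ·
♘ · · · ♙ ♙ · ♝
♙ ♗ ♙ ♙ · · ♙ ♙
· ♖ · ♕ ♔ ♗ ♘ ♖



  a b c d e f g h
  ─────────────────
8│♜ ♞ · ♛ ♚ ♝ ♞ ♜│8
7│· · · · ♟ · ♟ ·│7
6│· ♟ ♟ · · ♟ · ·│6
5│♟ · · · · · · ♟│5
4│· · · · · · · ·│4
3│♘ · · · ♙ ♙ · ♝│3
2│♙ ♗ ♙ ♙ · · ♙ ♙│2
1│· ♖ · ♕ ♔ ♗ ♘ ♖│1
  ─────────────────
  a b c d e f g h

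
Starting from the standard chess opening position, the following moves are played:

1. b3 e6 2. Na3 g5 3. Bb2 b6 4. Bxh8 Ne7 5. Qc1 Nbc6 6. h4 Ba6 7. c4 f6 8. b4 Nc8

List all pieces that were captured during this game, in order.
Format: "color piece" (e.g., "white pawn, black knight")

Tracking captures:
  Bxh8: captured black rook

black rook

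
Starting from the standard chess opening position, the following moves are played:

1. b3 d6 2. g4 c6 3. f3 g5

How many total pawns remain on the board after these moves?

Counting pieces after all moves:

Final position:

  a b c d e f g h
  ─────────────────
8│♜ ♞ ♝ ♛ ♚ ♝ ♞ ♜│8
7│♟ ♟ · · ♟ ♟ · ♟│7
6│· · ♟ ♟ · · · ·│6
5│· · · · · · ♟ ·│5
4│· · · · · · ♙ ·│4
3│· ♙ · · · ♙ · ·│3
2│♙ · ♙ ♙ ♙ · · ♙│2
1│♖ ♘ ♗ ♕ ♔ ♗ ♘ ♖│1
  ─────────────────
  a b c d e f g h


16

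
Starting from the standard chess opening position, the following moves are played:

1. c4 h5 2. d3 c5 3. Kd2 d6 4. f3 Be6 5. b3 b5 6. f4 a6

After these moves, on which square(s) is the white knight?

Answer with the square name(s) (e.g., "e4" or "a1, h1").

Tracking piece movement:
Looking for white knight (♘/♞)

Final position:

  a b c d e f g h
  ─────────────────
8│♜ ♞ · ♛ ♚ ♝ ♞ ♜│8
7│· · · · ♟ ♟ ♟ ·│7
6│♟ · · ♟ ♝ · · ·│6
5│· ♟ ♟ · · · · ♟│5
4│· · ♙ · · ♙ · ·│4
3│· ♙ · ♙ · · · ·│3
2│♙ · · ♔ ♙ · ♙ ♙│2
1│♖ ♘ ♗ ♕ · ♗ ♘ ♖│1
  ─────────────────
  a b c d e f g h


b1, g1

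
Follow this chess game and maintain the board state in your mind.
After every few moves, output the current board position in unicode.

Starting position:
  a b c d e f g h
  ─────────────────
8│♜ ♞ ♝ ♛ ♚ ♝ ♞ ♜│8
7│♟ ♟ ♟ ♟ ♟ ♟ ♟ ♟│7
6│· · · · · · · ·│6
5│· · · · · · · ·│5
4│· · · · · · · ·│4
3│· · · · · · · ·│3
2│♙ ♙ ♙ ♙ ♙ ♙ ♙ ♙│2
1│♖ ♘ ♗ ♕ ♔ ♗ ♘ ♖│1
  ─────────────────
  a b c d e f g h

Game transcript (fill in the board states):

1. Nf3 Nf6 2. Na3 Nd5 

  a b c d e f g h
  ─────────────────
8│♜ ♞ ♝ ♛ ♚ ♝ · ♜│8
7│♟ ♟ ♟ ♟ ♟ ♟ ♟ ♟│7
6│· · · · · · · ·│6
5│· · · ♞ · · · ·│5
4│· · · · · · · ·│4
3│♘ · · · · ♘ · ·│3
2│♙ ♙ ♙ ♙ ♙ ♙ ♙ ♙│2
1│♖ · ♗ ♕ ♔ ♗ · ♖│1
  ─────────────────
  a b c d e f g h

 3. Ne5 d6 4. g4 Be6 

  a b c d e f g h
  ─────────────────
8│♜ ♞ · ♛ ♚ ♝ · ♜│8
7│♟ ♟ ♟ · ♟ ♟ ♟ ♟│7
6│· · · ♟ ♝ · · ·│6
5│· · · ♞ ♘ · · ·│5
4│· · · · · · ♙ ·│4
3│♘ · · · · · · ·│3
2│♙ ♙ ♙ ♙ ♙ ♙ · ♙│2
1│♖ · ♗ ♕ ♔ ♗ · ♖│1
  ─────────────────
  a b c d e f g h

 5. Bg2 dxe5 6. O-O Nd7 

  a b c d e f g h
  ─────────────────
8│♜ · · ♛ ♚ ♝ · ♜│8
7│♟ ♟ ♟ ♞ ♟ ♟ ♟ ♟│7
6│· · · · ♝ · · ·│6
5│· · · ♞ ♟ · · ·│5
4│· · · · · · ♙ ·│4
3│♘ · · · · · · ·│3
2│♙ ♙ ♙ ♙ ♙ ♙ ♗ ♙│2
1│♖ · ♗ ♕ · ♖ ♔ ·│1
  ─────────────────
  a b c d e f g h

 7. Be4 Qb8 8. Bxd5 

  a b c d e f g h
  ─────────────────
8│♜ ♛ · · ♚ ♝ · ♜│8
7│♟ ♟ ♟ ♞ ♟ ♟ ♟ ♟│7
6│· · · · ♝ · · ·│6
5│· · · ♗ ♟ · · ·│5
4│· · · · · · ♙ ·│4
3│♘ · · · · · · ·│3
2│♙ ♙ ♙ ♙ ♙ ♙ · ♙│2
1│♖ · ♗ ♕ · ♖ ♔ ·│1
  ─────────────────
  a b c d e f g h


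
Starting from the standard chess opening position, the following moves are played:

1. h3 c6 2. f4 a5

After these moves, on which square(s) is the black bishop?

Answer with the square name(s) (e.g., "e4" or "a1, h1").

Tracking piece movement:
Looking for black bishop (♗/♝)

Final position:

  a b c d e f g h
  ─────────────────
8│♜ ♞ ♝ ♛ ♚ ♝ ♞ ♜│8
7│· ♟ · ♟ ♟ ♟ ♟ ♟│7
6│· · ♟ · · · · ·│6
5│♟ · · · · · · ·│5
4│· · · · · ♙ · ·│4
3│· · · · · · · ♙│3
2│♙ ♙ ♙ ♙ ♙ · ♙ ·│2
1│♖ ♘ ♗ ♕ ♔ ♗ ♘ ♖│1
  ─────────────────
  a b c d e f g h


c8, f8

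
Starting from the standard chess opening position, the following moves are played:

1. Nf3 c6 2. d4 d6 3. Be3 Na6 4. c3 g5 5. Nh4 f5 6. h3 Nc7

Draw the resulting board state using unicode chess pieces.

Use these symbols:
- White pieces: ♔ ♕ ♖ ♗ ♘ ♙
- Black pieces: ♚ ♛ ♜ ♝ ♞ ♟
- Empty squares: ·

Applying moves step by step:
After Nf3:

♜ ♞ ♝ ♛ ♚ ♝ ♞ ♜
♟ ♟ ♟ ♟ ♟ ♟ ♟ ♟
· · · · · · · ·
· · · · · · · ·
· · · · · · · ·
· · · · · ♘ · ·
♙ ♙ ♙ ♙ ♙ ♙ ♙ ♙
♖ ♘ ♗ ♕ ♔ ♗ · ♖


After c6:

♜ ♞ ♝ ♛ ♚ ♝ ♞ ♜
♟ ♟ · ♟ ♟ ♟ ♟ ♟
· · ♟ · · · · ·
· · · · · · · ·
· · · · · · · ·
· · · · · ♘ · ·
♙ ♙ ♙ ♙ ♙ ♙ ♙ ♙
♖ ♘ ♗ ♕ ♔ ♗ · ♖


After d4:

♜ ♞ ♝ ♛ ♚ ♝ ♞ ♜
♟ ♟ · ♟ ♟ ♟ ♟ ♟
· · ♟ · · · · ·
· · · · · · · ·
· · · ♙ · · · ·
· · · · · ♘ · ·
♙ ♙ ♙ · ♙ ♙ ♙ ♙
♖ ♘ ♗ ♕ ♔ ♗ · ♖


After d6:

♜ ♞ ♝ ♛ ♚ ♝ ♞ ♜
♟ ♟ · · ♟ ♟ ♟ ♟
· · ♟ ♟ · · · ·
· · · · · · · ·
· · · ♙ · · · ·
· · · · · ♘ · ·
♙ ♙ ♙ · ♙ ♙ ♙ ♙
♖ ♘ ♗ ♕ ♔ ♗ · ♖


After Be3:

♜ ♞ ♝ ♛ ♚ ♝ ♞ ♜
♟ ♟ · · ♟ ♟ ♟ ♟
· · ♟ ♟ · · · ·
· · · · · · · ·
· · · ♙ · · · ·
· · · · ♗ ♘ · ·
♙ ♙ ♙ · ♙ ♙ ♙ ♙
♖ ♘ · ♕ ♔ ♗ · ♖


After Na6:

♜ · ♝ ♛ ♚ ♝ ♞ ♜
♟ ♟ · · ♟ ♟ ♟ ♟
♞ · ♟ ♟ · · · ·
· · · · · · · ·
· · · ♙ · · · ·
· · · · ♗ ♘ · ·
♙ ♙ ♙ · ♙ ♙ ♙ ♙
♖ ♘ · ♕ ♔ ♗ · ♖


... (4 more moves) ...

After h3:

♜ · ♝ ♛ ♚ ♝ ♞ ♜
♟ ♟ · · ♟ · · ♟
♞ · ♟ ♟ · · · ·
· · · · · ♟ ♟ ·
· · · ♙ · · · ♘
· · ♙ · ♗ · · ♙
♙ ♙ · · ♙ ♙ ♙ ·
♖ ♘ · ♕ ♔ ♗ · ♖


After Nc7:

♜ · ♝ ♛ ♚ ♝ ♞ ♜
♟ ♟ ♞ · ♟ · · ♟
· · ♟ ♟ · · · ·
· · · · · ♟ ♟ ·
· · · ♙ · · · ♘
· · ♙ · ♗ · · ♙
♙ ♙ · · ♙ ♙ ♙ ·
♖ ♘ · ♕ ♔ ♗ · ♖



  a b c d e f g h
  ─────────────────
8│♜ · ♝ ♛ ♚ ♝ ♞ ♜│8
7│♟ ♟ ♞ · ♟ · · ♟│7
6│· · ♟ ♟ · · · ·│6
5│· · · · · ♟ ♟ ·│5
4│· · · ♙ · · · ♘│4
3│· · ♙ · ♗ · · ♙│3
2│♙ ♙ · · ♙ ♙ ♙ ·│2
1│♖ ♘ · ♕ ♔ ♗ · ♖│1
  ─────────────────
  a b c d e f g h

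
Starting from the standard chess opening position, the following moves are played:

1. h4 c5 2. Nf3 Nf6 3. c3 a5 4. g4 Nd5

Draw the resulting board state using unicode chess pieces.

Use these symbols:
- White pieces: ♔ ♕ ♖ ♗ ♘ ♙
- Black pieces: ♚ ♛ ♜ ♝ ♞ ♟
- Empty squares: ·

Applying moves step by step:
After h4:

♜ ♞ ♝ ♛ ♚ ♝ ♞ ♜
♟ ♟ ♟ ♟ ♟ ♟ ♟ ♟
· · · · · · · ·
· · · · · · · ·
· · · · · · · ♙
· · · · · · · ·
♙ ♙ ♙ ♙ ♙ ♙ ♙ ·
♖ ♘ ♗ ♕ ♔ ♗ ♘ ♖


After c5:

♜ ♞ ♝ ♛ ♚ ♝ ♞ ♜
♟ ♟ · ♟ ♟ ♟ ♟ ♟
· · · · · · · ·
· · ♟ · · · · ·
· · · · · · · ♙
· · · · · · · ·
♙ ♙ ♙ ♙ ♙ ♙ ♙ ·
♖ ♘ ♗ ♕ ♔ ♗ ♘ ♖


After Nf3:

♜ ♞ ♝ ♛ ♚ ♝ ♞ ♜
♟ ♟ · ♟ ♟ ♟ ♟ ♟
· · · · · · · ·
· · ♟ · · · · ·
· · · · · · · ♙
· · · · · ♘ · ·
♙ ♙ ♙ ♙ ♙ ♙ ♙ ·
♖ ♘ ♗ ♕ ♔ ♗ · ♖


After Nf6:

♜ ♞ ♝ ♛ ♚ ♝ · ♜
♟ ♟ · ♟ ♟ ♟ ♟ ♟
· · · · · ♞ · ·
· · ♟ · · · · ·
· · · · · · · ♙
· · · · · ♘ · ·
♙ ♙ ♙ ♙ ♙ ♙ ♙ ·
♖ ♘ ♗ ♕ ♔ ♗ · ♖


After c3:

♜ ♞ ♝ ♛ ♚ ♝ · ♜
♟ ♟ · ♟ ♟ ♟ ♟ ♟
· · · · · ♞ · ·
· · ♟ · · · · ·
· · · · · · · ♙
· · ♙ · · ♘ · ·
♙ ♙ · ♙ ♙ ♙ ♙ ·
♖ ♘ ♗ ♕ ♔ ♗ · ♖


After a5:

♜ ♞ ♝ ♛ ♚ ♝ · ♜
· ♟ · ♟ ♟ ♟ ♟ ♟
· · · · · ♞ · ·
♟ · ♟ · · · · ·
· · · · · · · ♙
· · ♙ · · ♘ · ·
♙ ♙ · ♙ ♙ ♙ ♙ ·
♖ ♘ ♗ ♕ ♔ ♗ · ♖


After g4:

♜ ♞ ♝ ♛ ♚ ♝ · ♜
· ♟ · ♟ ♟ ♟ ♟ ♟
· · · · · ♞ · ·
♟ · ♟ · · · · ·
· · · · · · ♙ ♙
· · ♙ · · ♘ · ·
♙ ♙ · ♙ ♙ ♙ · ·
♖ ♘ ♗ ♕ ♔ ♗ · ♖


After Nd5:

♜ ♞ ♝ ♛ ♚ ♝ · ♜
· ♟ · ♟ ♟ ♟ ♟ ♟
· · · · · · · ·
♟ · ♟ ♞ · · · ·
· · · · · · ♙ ♙
· · ♙ · · ♘ · ·
♙ ♙ · ♙ ♙ ♙ · ·
♖ ♘ ♗ ♕ ♔ ♗ · ♖



  a b c d e f g h
  ─────────────────
8│♜ ♞ ♝ ♛ ♚ ♝ · ♜│8
7│· ♟ · ♟ ♟ ♟ ♟ ♟│7
6│· · · · · · · ·│6
5│♟ · ♟ ♞ · · · ·│5
4│· · · · · · ♙ ♙│4
3│· · ♙ · · ♘ · ·│3
2│♙ ♙ · ♙ ♙ ♙ · ·│2
1│♖ ♘ ♗ ♕ ♔ ♗ · ♖│1
  ─────────────────
  a b c d e f g h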